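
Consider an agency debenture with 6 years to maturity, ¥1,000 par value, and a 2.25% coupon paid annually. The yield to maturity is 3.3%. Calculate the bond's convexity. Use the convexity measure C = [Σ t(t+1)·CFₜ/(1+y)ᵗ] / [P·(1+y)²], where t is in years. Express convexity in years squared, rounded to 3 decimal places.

36.473

With y = 0.033:
  t   CF        PV=CF/(1+0.033)^t    t·PV        t(t+1)·PV
  1        22.50        21.7812        21.7812          43.5624
  2        22.50        21.0854        42.1708         126.5124
  3        22.50        20.4118        61.2354         244.9417
  4        22.50        19.7597        79.0390         395.1948
  5        22.50        19.1285        95.6425         573.8550
  6     1,022.50       841.5141     5,049.0845      35,343.5914
  Σ                    943.6808     5,348.9534      36,727.6578
P = 943.6808.
Convexity = Σ t(t+1)·PV / [P·(1+y)²] = 36,727.6578 / (943.6808 × 1.067089) = 36.47266.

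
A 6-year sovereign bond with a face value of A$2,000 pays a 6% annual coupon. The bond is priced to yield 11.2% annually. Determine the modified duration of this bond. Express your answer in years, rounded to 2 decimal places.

4.58 years

Periodic yield y = 0.112. First find Macaulay duration:
  t   CF        PV=CF/(1+0.112)^t    t·PV
  1       120.00       107.9137       107.9137
  2       120.00        97.0447       194.0893
  3       120.00        87.2704       261.8112
  4       120.00        78.4806       313.9222
  5       120.00        70.5760       352.8802
  6     2,120.00     1,121.2621     6,727.5725
  Σ                  1,562.5474     7,958.1891
P = 1,562.5474; Macaulay duration = 7,958.1891 / 1,562.5474 = 5.09309 years.
Modified duration = D_Mac / (1 + y) = 5.09309 / 1.112 = 4.58011 years.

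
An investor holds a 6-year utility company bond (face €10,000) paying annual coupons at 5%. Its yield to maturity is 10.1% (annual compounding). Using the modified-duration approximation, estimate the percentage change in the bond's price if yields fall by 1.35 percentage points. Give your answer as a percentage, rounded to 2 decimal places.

+6.41%

Periodic yield y = 0.101. Modified duration first:
  t   CF        PV=CF/(1+0.101)^t    t·PV
  1       500.00       454.1326       454.1326
  2       500.00       412.4728       824.9457
  3       500.00       374.6347     1,123.9042
  4       500.00       340.2677     1,361.0708
  5       500.00       309.0533     1,545.2666
  6    10,500.00     5,894.7499    35,368.4995
  Σ                  7,785.3111    40,677.8194
P = 7,785.3111; D_Mac = 5.22494 yrs; D_mod = 5.22494/(1+0.101) = 4.74564 yrs.
ΔP/P ≈ -D_mod · Δy = -4.74564 × (-0.0135) = +0.064066 = +6.4066%.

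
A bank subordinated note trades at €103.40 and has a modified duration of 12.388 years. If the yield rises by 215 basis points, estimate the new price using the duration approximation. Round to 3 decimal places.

€75.860

Duration approximation: ΔP/P ≈ -D_mod · Δy = -12.388 × (+0.0215) = -0.266342.
New price ≈ 103.40 × (1 - 0.266342) = 75.8602372.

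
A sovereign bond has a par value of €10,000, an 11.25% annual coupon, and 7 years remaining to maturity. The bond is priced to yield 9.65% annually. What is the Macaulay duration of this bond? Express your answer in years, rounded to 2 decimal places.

5.27 years

Periodic yield y = 0.0965. Discount each cash flow and weight by its year:
  t   CF        PV=CF/(1+0.0965)^t    t·PV
  1     1,125.00     1,025.9918     1,025.9918
  2     1,125.00       935.6970     1,871.3941
  3     1,125.00       853.3489     2,560.0466
  4     1,125.00       778.2479     3,112.9917
  5     1,125.00       709.7564     3,548.7822
  6     1,125.00       647.2927     3,883.7562
  7    11,125.00     5,837.6704    40,863.6925
  Σ                 10,788.0051    56,866.6551
Price P = Σ PV = 10,788.0051.
Macaulay duration = Σ(t·PV) / P = 56,866.6551 / 10,788.0051 = 5.27129 years.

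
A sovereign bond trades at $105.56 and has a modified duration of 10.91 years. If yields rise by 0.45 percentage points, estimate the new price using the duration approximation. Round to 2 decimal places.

$100.38

Duration approximation: ΔP/P ≈ -D_mod · Δy = -10.91 × (+0.0045) = -0.049095.
New price ≈ 105.56 × (1 - 0.049095) = 100.3775318.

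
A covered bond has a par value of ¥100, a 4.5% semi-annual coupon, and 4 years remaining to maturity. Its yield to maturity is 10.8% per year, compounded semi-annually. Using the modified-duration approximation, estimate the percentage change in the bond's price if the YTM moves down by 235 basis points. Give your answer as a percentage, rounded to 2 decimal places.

+8.17%

Periodic yield y = 0.054. Modified duration first:
  t   CF        PV=CF/(1+0.054)^t    t·PV
  1         2.25         2.1347         2.1347
  2         2.25         2.0254         4.0507
  3         2.25         1.9216         5.7648
  4         2.25         1.8231         7.2926
  5         2.25         1.7297         8.6487
  6         2.25         1.6411         9.8467
  7         2.25         1.5570        10.8992
  8       102.25        67.1334       537.0669
  Σ                     79.9661       585.7043
P = 79.9661; D_Mac = 7.32441 half-year periods = 3.66221 yrs; D_mod = 3.66221/(1+0.054) = 3.47458 yrs.
ΔP/P ≈ -D_mod · Δy = -3.47458 × (-0.0235) = +0.081653 = +8.1653%.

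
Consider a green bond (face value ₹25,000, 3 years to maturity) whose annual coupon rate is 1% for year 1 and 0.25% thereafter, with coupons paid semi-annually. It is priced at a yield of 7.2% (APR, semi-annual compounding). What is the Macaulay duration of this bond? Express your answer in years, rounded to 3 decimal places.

Periodic yield y = 0.036. Discount each cash flow and weight by its period:
  t   CF        PV=CF/(1+0.036)^t    t·PV
  1       125.00       120.6564       120.6564
  2       125.00       116.4637       232.9274
  3        31.25        28.1042        84.3125
  4        31.25        27.1276       108.5103
  5        31.25        26.1849       130.9246
  6    25,031.25    20,245.2901   121,471.7409
  Σ                 20,563.8269   122,149.0720
Price P = Σ PV = 20,563.8269.
Macaulay duration = Σ(t·PV) / P = 122,149.0720 / 20,563.8269 = 5.94000 half-year periods.
In years: 5.94000 / 2 = 2.97000 years.

2.970 years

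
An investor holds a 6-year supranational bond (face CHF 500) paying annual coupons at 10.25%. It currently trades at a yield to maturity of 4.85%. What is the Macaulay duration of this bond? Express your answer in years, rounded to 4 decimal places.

4.9188 years

Periodic yield y = 0.0485. Discount each cash flow and weight by its year:
  t   CF        PV=CF/(1+0.0485)^t    t·PV
  1        51.25        48.8794        48.8794
  2        51.25        46.6184        93.2367
  3        51.25        44.4620       133.3859
  4        51.25        42.4053       169.6212
  5        51.25        40.4438       202.2189
  6       551.25       414.8948     2,489.3688
  Σ                    637.7035     3,136.7108
Price P = Σ PV = 637.7035.
Macaulay duration = Σ(t·PV) / P = 3,136.7108 / 637.7035 = 4.91876 years.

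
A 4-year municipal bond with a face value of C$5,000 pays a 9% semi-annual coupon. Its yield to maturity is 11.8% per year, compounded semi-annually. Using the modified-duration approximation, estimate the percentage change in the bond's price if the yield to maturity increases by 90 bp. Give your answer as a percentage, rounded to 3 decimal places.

Periodic yield y = 0.059. Modified duration first:
  t   CF        PV=CF/(1+0.059)^t    t·PV
  1       225.00       212.4646       212.4646
  2       225.00       200.6276       401.2551
  3       225.00       189.4500       568.3500
  4       225.00       178.8952       715.5808
  5       225.00       168.9284       844.6421
  6       225.00       159.5169       957.1015
  7       225.00       150.6298     1,054.4084
  8     5,225.00     3,303.0764    26,424.6109
  Σ                  4,563.5888    31,178.4134
P = 4,563.5888; D_Mac = 6.83199 half-year periods = 3.41600 yrs; D_mod = 3.41600/(1+0.059) = 3.22568 yrs.
ΔP/P ≈ -D_mod · Δy = -3.22568 × (+0.009) = -0.029031 = -2.9031%.

-2.903%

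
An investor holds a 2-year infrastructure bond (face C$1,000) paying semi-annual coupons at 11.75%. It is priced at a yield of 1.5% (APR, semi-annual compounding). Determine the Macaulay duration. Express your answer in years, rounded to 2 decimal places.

Periodic yield y = 0.0075. Discount each cash flow and weight by its period:
  t   CF        PV=CF/(1+0.0075)^t    t·PV
  1        58.75        58.3127        58.3127
  2        58.75        57.8786       115.7571
  3        58.75        57.4477       172.3431
  4     1,058.75     1,027.5742     4,110.2969
  Σ                  1,201.2132     4,456.7098
Price P = Σ PV = 1,201.2132.
Macaulay duration = Σ(t·PV) / P = 4,456.7098 / 1,201.2132 = 3.71017 half-year periods.
In years: 3.71017 / 2 = 1.85509 years.

1.86 years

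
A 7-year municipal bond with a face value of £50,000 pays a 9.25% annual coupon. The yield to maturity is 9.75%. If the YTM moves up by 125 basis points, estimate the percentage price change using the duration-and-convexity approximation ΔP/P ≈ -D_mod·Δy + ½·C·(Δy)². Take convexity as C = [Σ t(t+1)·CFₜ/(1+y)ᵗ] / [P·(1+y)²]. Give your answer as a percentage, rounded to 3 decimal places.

-5.930%

With y = 0.0975:
  t   CF        PV=CF/(1+0.0975)^t    t·PV        t(t+1)·PV
  1     4,625.00     4,214.1230     4,214.1230       8,428.2460
  2     4,625.00     3,839.7476     7,679.4952      23,038.4857
  3     4,625.00     3,498.6311    10,495.8933      41,983.5730
  4     4,625.00     3,187.8188    12,751.2750      63,756.3751
  5     4,625.00     2,904.6185    14,523.0923      87,138.5537
  6     4,625.00     2,646.5772    15,879.4631     111,156.2416
  7    54,625.00    28,481.2960   199,369.0721   1,594,952.5768
  Σ                 48,772.8121   264,912.4140   1,930,454.0519
P = 48,772.8121; D_Mac = 5.43156 yrs; D_mod = 4.94903 yrs; C = 32.86038.
Duration effect: -4.94903 × (+0.0125) = -0.061863
Convexity effect: 0.5 × 32.86038 × (0.0125)² = +0.0025672
ΔP/P ≈ -0.061863 + 0.0025672 = -0.059296 = -5.9296%.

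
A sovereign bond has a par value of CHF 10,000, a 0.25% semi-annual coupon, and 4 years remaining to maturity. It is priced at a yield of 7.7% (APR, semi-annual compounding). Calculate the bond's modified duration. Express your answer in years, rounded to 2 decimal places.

Periodic yield y = 0.0385. First find Macaulay duration:
  t   CF        PV=CF/(1+0.0385)^t    t·PV
  1        12.50        12.0366        12.0366
  2        12.50        11.5904        23.1807
  3        12.50        11.1607        33.4820
  4        12.50        10.7469        42.9877
  5        12.50        10.3485        51.7425
  6        12.50         9.9649        59.7891
  7        12.50         9.5954        67.1680
  8    10,012.50     7,401.0020    59,208.0161
  Σ                  7,476.4453    59,498.4028
P = 7,476.4453; Macaulay duration = 59,498.4028 / 7,476.4453 = 7.95811 half-year periods = 3.97906 years.
Modified duration = D_Mac / (1 + y) = 3.97906 / 1.0385 = 3.83154 years.

3.83 years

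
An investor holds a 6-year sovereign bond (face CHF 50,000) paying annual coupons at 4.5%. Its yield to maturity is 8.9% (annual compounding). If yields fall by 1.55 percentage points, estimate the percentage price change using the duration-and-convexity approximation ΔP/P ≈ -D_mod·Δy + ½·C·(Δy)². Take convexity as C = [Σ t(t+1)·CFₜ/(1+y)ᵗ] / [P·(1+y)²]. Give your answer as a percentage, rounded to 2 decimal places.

+7.91%

With y = 0.089:
  t   CF        PV=CF/(1+0.089)^t    t·PV        t(t+1)·PV
  1     2,250.00     2,066.1157     2,066.1157       4,132.2314
  2     2,250.00     1,897.2596     3,794.5192      11,383.5576
  3     2,250.00     1,742.2035     5,226.6105      20,906.4419
  4     2,250.00     1,599.8195     6,399.2782      31,996.3910
  5     2,250.00     1,469.0721     7,345.3606      44,072.1639
  6    52,250.00    31,327.0151   187,962.0905   1,315,734.6337
  Σ                 40,101.4856   212,793.9747   1,428,225.4194
P = 40,101.4856; D_Mac = 5.30639 yrs; D_mod = 4.87271 yrs; C = 30.03174.
Duration effect: -4.87271 × (-0.0155) = +0.075527
Convexity effect: 0.5 × 30.03174 × (-0.0155)² = +0.0036076
ΔP/P ≈ +0.075527 + 0.0036076 = +0.079135 = +7.9135%.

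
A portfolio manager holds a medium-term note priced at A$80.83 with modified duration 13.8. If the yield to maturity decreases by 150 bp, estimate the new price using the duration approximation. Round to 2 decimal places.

Duration approximation: ΔP/P ≈ -D_mod · Δy = -13.8 × (-0.015) = +0.207000.
New price ≈ 80.83 × (1 + 0.207000) = 97.56181.

A$97.56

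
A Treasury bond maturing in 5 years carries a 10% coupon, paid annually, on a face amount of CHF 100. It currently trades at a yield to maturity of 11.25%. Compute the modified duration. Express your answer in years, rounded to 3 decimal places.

3.729 years

Periodic yield y = 0.1125. First find Macaulay duration:
  t   CF        PV=CF/(1+0.1125)^t    t·PV
  1        10.00         8.9888         8.9888
  2        10.00         8.0798        16.1596
  3        10.00         7.2627        21.7882
  4        10.00         6.5283        26.1132
  5       110.00        64.5495       322.7473
  Σ                     95.4090       395.7970
P = 95.4090; Macaulay duration = 395.7970 / 95.4090 = 4.14842 years.
Modified duration = D_Mac / (1 + y) = 4.14842 / 1.1125 = 3.72892 years.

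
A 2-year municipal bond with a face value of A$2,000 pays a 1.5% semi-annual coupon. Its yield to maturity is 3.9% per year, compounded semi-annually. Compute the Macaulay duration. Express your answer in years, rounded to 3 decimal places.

Periodic yield y = 0.0195. Discount each cash flow and weight by its period:
  t   CF        PV=CF/(1+0.0195)^t    t·PV
  1        15.00        14.7131        14.7131
  2        15.00        14.4317        28.8634
  3        15.00        14.1556        42.4669
  4     2,015.00     1,865.2031     7,460.8124
  Σ                  1,908.5035     7,546.8558
Price P = Σ PV = 1,908.5035.
Macaulay duration = Σ(t·PV) / P = 7,546.8558 / 1,908.5035 = 3.95433 half-year periods.
In years: 3.95433 / 2 = 1.97717 years.

1.977 years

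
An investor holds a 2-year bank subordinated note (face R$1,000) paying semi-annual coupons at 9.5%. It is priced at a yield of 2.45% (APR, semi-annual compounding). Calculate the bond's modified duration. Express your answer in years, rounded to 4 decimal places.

1.8544 years

Periodic yield y = 0.01225. First find Macaulay duration:
  t   CF        PV=CF/(1+0.01225)^t    t·PV
  1        47.50        46.9252        46.9252
  2        47.50        46.3573        92.7146
  3        47.50        45.7963       137.3889
  4     1,047.50       997.7067     3,990.8268
  Σ                  1,136.7854     4,267.8554
P = 1,136.7854; Macaulay duration = 4,267.8554 / 1,136.7854 = 3.75432 half-year periods = 1.87716 years.
Modified duration = D_Mac / (1 + y) = 1.87716 / 1.01225 = 1.85444 years.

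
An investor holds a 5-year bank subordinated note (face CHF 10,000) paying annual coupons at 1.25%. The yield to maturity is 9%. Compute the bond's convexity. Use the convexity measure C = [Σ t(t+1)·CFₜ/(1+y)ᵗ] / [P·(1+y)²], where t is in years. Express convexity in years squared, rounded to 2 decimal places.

With y = 0.09:
  t   CF        PV=CF/(1+0.09)^t    t·PV        t(t+1)·PV
  1       125.00       114.6789       114.6789         229.3578
  2       125.00       105.2100       210.4200         631.2600
  3       125.00        96.5229       289.5688       1,158.2752
  4       125.00        88.5532       354.2126       1,771.0630
  5    10,125.00     6,580.5553    32,902.7764     197,416.6586
  Σ                  6,985.5203    33,871.6567     201,206.6146
P = 6,985.5203.
Convexity = Σ t(t+1)·PV / [P·(1+y)²] = 201,206.6146 / (6,985.5203 × 1.188100) = 24.24323.

24.24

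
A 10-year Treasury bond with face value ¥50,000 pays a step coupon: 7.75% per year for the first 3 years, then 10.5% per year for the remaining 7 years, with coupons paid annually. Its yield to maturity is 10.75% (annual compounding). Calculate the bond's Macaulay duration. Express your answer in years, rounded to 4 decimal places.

Periodic yield y = 0.1075. Discount each cash flow and weight by its year:
  t   CF        PV=CF/(1+0.1075)^t    t·PV
  1     3,875.00     3,498.8713     3,498.8713
  2     3,875.00     3,159.2518     6,318.5035
  3     3,875.00     2,852.5975     8,557.7926
  4     5,250.00     3,489.6700    13,958.6801
  5     5,250.00     3,150.9436    15,754.7180
  6     5,250.00     2,845.0958    17,070.5748
  7     5,250.00     2,568.9353    17,982.5468
  8     5,250.00     2,319.5804    18,556.6429
  9     5,250.00     2,094.4292    18,849.8630
  10   55,250.00    19,901.9180   199,019.1804
  Σ                 45,881.2929   319,567.3735
Price P = Σ PV = 45,881.2929.
Macaulay duration = Σ(t·PV) / P = 319,567.3735 / 45,881.2929 = 6.96509 years.

6.9651 years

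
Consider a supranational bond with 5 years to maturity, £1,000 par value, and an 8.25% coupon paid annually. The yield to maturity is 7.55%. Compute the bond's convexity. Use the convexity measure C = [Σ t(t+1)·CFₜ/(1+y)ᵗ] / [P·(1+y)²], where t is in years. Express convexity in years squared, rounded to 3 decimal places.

21.169

With y = 0.0755:
  t   CF        PV=CF/(1+0.0755)^t    t·PV        t(t+1)·PV
  1        82.50        76.7085        76.7085         153.4170
  2        82.50        71.3236       142.6472         427.9415
  3        82.50        66.3167       198.9500         795.8000
  4        82.50        61.6612       246.6450       1,233.2249
  5     1,082.50       752.2736     3,761.3681      22,568.2085
  Σ                  1,028.2836     4,426.3187      25,178.5919
P = 1,028.2836.
Convexity = Σ t(t+1)·PV / [P·(1+y)²] = 25,178.5919 / (1,028.2836 × 1.156700) = 21.16887.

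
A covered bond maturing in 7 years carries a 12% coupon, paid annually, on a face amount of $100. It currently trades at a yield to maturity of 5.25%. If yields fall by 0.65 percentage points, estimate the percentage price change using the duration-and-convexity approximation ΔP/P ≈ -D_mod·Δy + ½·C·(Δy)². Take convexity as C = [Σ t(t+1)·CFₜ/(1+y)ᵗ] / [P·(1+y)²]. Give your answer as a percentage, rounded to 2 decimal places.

+3.42%

With y = 0.0525:
  t   CF        PV=CF/(1+0.0525)^t    t·PV        t(t+1)·PV
  1        12.00        11.4014        11.4014          22.8029
  2        12.00        10.8327        21.6654          64.9962
  3        12.00        10.2924        30.8771         123.5083
  4        12.00         9.7790        39.1159         195.5793
  5        12.00         9.2912        46.4559         278.7353
  6        12.00         8.8277        52.9663         370.7643
  7       112.00        78.2822       547.9757       4,383.8059
  Σ                    138.7066       750.4577       5,440.1922
P = 138.7066; D_Mac = 5.41040 yrs; D_mod = 5.14052 yrs; C = 35.40568.
Duration effect: -5.14052 × (-0.0065) = +0.033413
Convexity effect: 0.5 × 35.40568 × (-0.0065)² = +0.0007479
ΔP/P ≈ +0.033413 + 0.0007479 = +0.034161 = +3.4161%.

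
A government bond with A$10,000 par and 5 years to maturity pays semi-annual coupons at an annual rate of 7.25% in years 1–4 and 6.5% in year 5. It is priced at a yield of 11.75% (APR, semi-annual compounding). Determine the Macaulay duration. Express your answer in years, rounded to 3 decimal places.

4.197 years

Periodic yield y = 0.05875. Discount each cash flow and weight by its period:
  t   CF        PV=CF/(1+0.05875)^t    t·PV
  1       362.50       342.3849       342.3849
  2       362.50       323.3860       646.7719
  3       362.50       305.4413       916.3239
  4       362.50       288.4924     1,153.9694
  5       362.50       272.4839     1,362.4196
  6       362.50       257.3638     1,544.1828
  7       362.50       243.0827     1,701.5789
  8       362.50       229.5940     1,836.7524
  9       325.00       194.4207     1,749.7865
  10   10,325.00     5,833.8576    58,338.5764
  Σ                  8,290.5073    69,592.7467
Price P = Σ PV = 8,290.5073.
Macaulay duration = Σ(t·PV) / P = 69,592.7467 / 8,290.5073 = 8.39427 half-year periods.
In years: 8.39427 / 2 = 4.19713 years.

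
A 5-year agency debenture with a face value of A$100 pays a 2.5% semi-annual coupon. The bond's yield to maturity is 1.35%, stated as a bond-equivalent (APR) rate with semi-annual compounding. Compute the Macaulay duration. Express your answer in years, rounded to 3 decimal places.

Periodic yield y = 0.00675. Discount each cash flow and weight by its period:
  t   CF        PV=CF/(1+0.00675)^t    t·PV
  1         1.25         1.2416         1.2416
  2         1.25         1.2333         2.4666
  3         1.25         1.2250         3.6751
  4         1.25         1.2168         4.8672
  5         1.25         1.2087         6.0433
  6         1.25         1.2005         7.2033
  7         1.25         1.1925         8.3475
  8         1.25         1.1845         9.4760
  9         1.25         1.1766        10.5891
  10      101.25        94.6626       946.6265
  Σ                    105.5422     1,000.5362
Price P = Σ PV = 105.5422.
Macaulay duration = Σ(t·PV) / P = 1,000.5362 / 105.5422 = 9.47997 half-year periods.
In years: 9.47997 / 2 = 4.73998 years.

4.740 years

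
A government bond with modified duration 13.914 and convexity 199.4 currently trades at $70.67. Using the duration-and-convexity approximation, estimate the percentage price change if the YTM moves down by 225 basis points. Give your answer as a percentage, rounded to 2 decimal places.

Duration effect: -D_mod·Δy = -13.914 × (-0.0225) = +0.313065
Convexity effect: ½·C·(Δy)² = 0.5 × 199.4 × (-0.0225)² = +0.050473125
ΔP/P ≈ +0.313065 + 0.050473125 = +0.363538125
= +36.3538125%.

+36.35%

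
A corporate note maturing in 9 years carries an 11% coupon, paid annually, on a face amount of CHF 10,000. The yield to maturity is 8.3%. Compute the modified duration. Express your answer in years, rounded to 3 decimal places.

5.878 years

Periodic yield y = 0.083. First find Macaulay duration:
  t   CF        PV=CF/(1+0.083)^t    t·PV
  1     1,100.00     1,015.6971     1,015.6971
  2     1,100.00       937.8552     1,875.7103
  3     1,100.00       865.9789     2,597.9367
  4     1,100.00       799.6112     3,198.4447
  5     1,100.00       738.3298     3,691.6490
  6     1,100.00       681.7450     4,090.4698
  7     1,100.00       629.4967     4,406.4772
  8     1,100.00       581.2528     4,650.0221
  9    11,100.00     5,415.8530    48,742.6771
  Σ                 11,665.8197    74,269.0843
P = 11,665.8197; Macaulay duration = 74,269.0843 / 11,665.8197 = 6.36638 years.
Modified duration = D_Mac / (1 + y) = 6.36638 / 1.083 = 5.87847 years.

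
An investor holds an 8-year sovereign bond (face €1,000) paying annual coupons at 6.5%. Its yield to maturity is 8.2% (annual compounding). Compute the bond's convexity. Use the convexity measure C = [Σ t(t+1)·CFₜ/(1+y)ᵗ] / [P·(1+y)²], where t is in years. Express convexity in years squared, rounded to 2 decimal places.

With y = 0.082:
  t   CF        PV=CF/(1+0.082)^t    t·PV        t(t+1)·PV
  1        65.00        60.0739        60.0739         120.1479
  2        65.00        55.5212       111.0424         333.1272
  3        65.00        51.3135       153.9405         615.7619
  4        65.00        47.4247       189.6987         948.4934
  5        65.00        43.8306       219.1528       1,314.9169
  6        65.00        40.5088       243.0530       1,701.3712
  7        65.00        37.4389       262.0720       2,096.5758
  8     1,065.00       566.9327     4,535.4617      40,819.1557
  Σ                    903.0443     5,774.4951      47,949.5500
P = 903.0443.
Convexity = Σ t(t+1)·PV / [P·(1+y)²] = 47,949.5500 / (903.0443 × 1.170724) = 45.35456.

45.35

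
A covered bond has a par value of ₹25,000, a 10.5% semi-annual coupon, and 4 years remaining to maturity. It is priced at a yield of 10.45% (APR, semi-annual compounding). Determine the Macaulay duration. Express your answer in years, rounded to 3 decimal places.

3.368 years

Periodic yield y = 0.05225. Discount each cash flow and weight by its period:
  t   CF        PV=CF/(1+0.05225)^t    t·PV
  1     1,312.50     1,247.3272     1,247.3272
  2     1,312.50     1,185.3905     2,370.7810
  3     1,312.50     1,126.5293     3,379.5880
  4     1,312.50     1,070.5910     4,282.3639
  5     1,312.50     1,017.4302     5,087.1512
  6     1,312.50       966.9092     5,801.4554
  7     1,312.50       918.8969     6,432.2781
  8    26,312.50    17,506.9559   140,055.6472
  Σ                 25,040.0302   168,656.5919
Price P = Σ PV = 25,040.0302.
Macaulay duration = Σ(t·PV) / P = 168,656.5919 / 25,040.0302 = 6.73548 half-year periods.
In years: 6.73548 / 2 = 3.36774 years.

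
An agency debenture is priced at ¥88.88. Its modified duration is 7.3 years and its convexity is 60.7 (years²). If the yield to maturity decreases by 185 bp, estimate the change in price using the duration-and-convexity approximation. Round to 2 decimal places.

Duration effect: -D_mod·Δy = -7.3 × (-0.0185) = +0.135050
Convexity effect: ½·C·(Δy)² = 0.5 × 60.7 × (-0.0185)² = +0.0103872875
ΔP/P ≈ +0.135050 + 0.0103872875 = +0.1454372875
ΔP ≈ 88.88 × (+0.1454372875) = +12.926466113.

+¥12.93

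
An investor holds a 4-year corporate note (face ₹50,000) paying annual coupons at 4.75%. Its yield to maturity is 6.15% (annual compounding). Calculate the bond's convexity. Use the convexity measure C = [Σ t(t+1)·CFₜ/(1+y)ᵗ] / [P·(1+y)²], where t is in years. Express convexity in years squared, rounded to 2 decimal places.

16.15

With y = 0.0615:
  t   CF        PV=CF/(1+0.0615)^t    t·PV        t(t+1)·PV
  1     2,375.00     2,237.3999     2,237.3999       4,474.7998
  2     2,375.00     2,107.7719     4,215.5439      12,646.6316
  3     2,375.00     1,985.6542     5,956.9626      23,827.8504
  4    52,375.00    41,251.9081   165,007.6326     825,038.1628
  Σ                 47,582.7342   177,417.5389     865,987.4445
P = 47,582.7342.
Convexity = Σ t(t+1)·PV / [P·(1+y)²] = 865,987.4445 / (47,582.7342 × 1.126782) = 16.15185.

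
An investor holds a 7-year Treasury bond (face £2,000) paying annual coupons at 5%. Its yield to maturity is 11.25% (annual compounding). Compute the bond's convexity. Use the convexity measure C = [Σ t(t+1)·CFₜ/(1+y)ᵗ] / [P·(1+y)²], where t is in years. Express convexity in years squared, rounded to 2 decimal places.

With y = 0.1125:
  t   CF        PV=CF/(1+0.1125)^t    t·PV        t(t+1)·PV
  1       100.00        89.8876        89.8876         179.7753
  2       100.00        80.7979       161.5958         484.7873
  3       100.00        72.6273       217.8819         871.5277
  4       100.00        65.2830       261.1319       1,305.6595
  5       100.00        58.6813       293.4066       1,760.4397
  6       100.00        52.7473       316.4835       2,215.3848
  7     2,100.00       995.6786     6,969.7499      55,757.9996
  Σ                  1,415.7029     8,310.1373      62,575.5738
P = 1,415.7029.
Convexity = Σ t(t+1)·PV / [P·(1+y)²] = 62,575.5738 / (1,415.7029 × 1.237656) = 35.71352.

35.71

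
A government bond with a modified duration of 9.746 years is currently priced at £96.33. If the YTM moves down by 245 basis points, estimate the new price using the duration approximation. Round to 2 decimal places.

Duration approximation: ΔP/P ≈ -D_mod · Δy = -9.746 × (-0.0245) = +0.238777.
New price ≈ 96.33 × (1 + 0.238777) = 119.33138841.

£119.33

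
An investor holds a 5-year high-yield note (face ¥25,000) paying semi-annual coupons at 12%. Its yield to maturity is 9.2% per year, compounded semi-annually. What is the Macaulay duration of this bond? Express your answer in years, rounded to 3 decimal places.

3.964 years

Periodic yield y = 0.046. Discount each cash flow and weight by its period:
  t   CF        PV=CF/(1+0.046)^t    t·PV
  1     1,500.00     1,434.0344     1,434.0344
  2     1,500.00     1,370.9698     2,741.9396
  3     1,500.00     1,310.6786     3,932.0358
  4     1,500.00     1,253.0388     5,012.1552
  5     1,500.00     1,197.9338     5,989.6692
  6     1,500.00     1,145.2522     6,871.5135
  7     1,500.00     1,094.8874     7,664.2120
  8     1,500.00     1,046.7375     8,373.9000
  9     1,500.00     1,000.7051     9,006.3456
  10   26,500.00    16,901.6471   169,016.4706
  Σ                 27,755.8848   220,042.2759
Price P = Σ PV = 27,755.8848.
Macaulay duration = Σ(t·PV) / P = 220,042.2759 / 27,755.8848 = 7.92777 half-year periods.
In years: 7.92777 / 2 = 3.96389 years.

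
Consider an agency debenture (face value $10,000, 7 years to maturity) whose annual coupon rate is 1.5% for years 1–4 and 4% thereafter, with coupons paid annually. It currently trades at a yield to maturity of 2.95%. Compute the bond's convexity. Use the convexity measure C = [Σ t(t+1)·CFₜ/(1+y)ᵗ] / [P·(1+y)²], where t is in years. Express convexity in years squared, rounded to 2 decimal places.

49.00

With y = 0.0295:
  t   CF        PV=CF/(1+0.0295)^t    t·PV        t(t+1)·PV
  1       150.00       145.7018       145.7018         291.4036
  2       150.00       141.5268       283.0535         849.1605
  3       150.00       137.4714       412.4141       1,649.6562
  4       150.00       133.5322       534.1286       2,670.6431
  5       400.00       345.8822     1,729.4111      10,376.4666
  6       400.00       335.9711     2,015.8264      14,110.7850
  7    10,400.00     8,484.9421    59,394.5946     475,156.7571
  Σ                  9,725.0274    64,515.1302     505,104.8721
P = 9,725.0274.
Convexity = Σ t(t+1)·PV / [P·(1+y)²] = 505,104.8721 / (9,725.0274 × 1.059870) = 49.00473.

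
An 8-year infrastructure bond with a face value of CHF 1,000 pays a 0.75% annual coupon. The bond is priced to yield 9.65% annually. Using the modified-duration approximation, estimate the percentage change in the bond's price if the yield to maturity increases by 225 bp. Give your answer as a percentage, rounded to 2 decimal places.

Periodic yield y = 0.0965. Modified duration first:
  t   CF        PV=CF/(1+0.0965)^t    t·PV
  1         7.50         6.8399         6.8399
  2         7.50         6.2380        12.4760
  3         7.50         5.6890        17.0670
  4         7.50         5.1883        20.7533
  5         7.50         4.7317        23.6585
  6         7.50         4.3153        25.8917
  7         7.50         3.9355        27.5486
  8     1,007.50       482.1431     3,857.1449
  Σ                    519.0809     3,991.3799
P = 519.0809; D_Mac = 7.68932 yrs; D_mod = 7.68932/(1+0.0965) = 7.01261 yrs.
ΔP/P ≈ -D_mod · Δy = -7.01261 × (+0.0225) = -0.157784 = -15.7784%.

-15.78%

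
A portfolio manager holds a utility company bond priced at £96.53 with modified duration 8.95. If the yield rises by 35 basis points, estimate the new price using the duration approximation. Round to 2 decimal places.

Duration approximation: ΔP/P ≈ -D_mod · Δy = -8.95 × (+0.0035) = -0.031325.
New price ≈ 96.53 × (1 - 0.031325) = 93.50619775.

£93.51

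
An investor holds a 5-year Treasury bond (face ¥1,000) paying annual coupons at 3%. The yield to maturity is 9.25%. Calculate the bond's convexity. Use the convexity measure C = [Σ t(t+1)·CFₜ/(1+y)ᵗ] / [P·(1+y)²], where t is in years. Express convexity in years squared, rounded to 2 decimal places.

With y = 0.0925:
  t   CF        PV=CF/(1+0.0925)^t    t·PV        t(t+1)·PV
  1        30.00        27.4600        27.4600          54.9199
  2        30.00        25.1350        50.2699         150.8098
  3        30.00        23.0068        69.0205         276.0820
  4        30.00        21.0589        84.2356         421.1778
  5     1,030.00       661.8049     3,309.0246      19,854.1478
  Σ                    758.4656     3,540.0106      20,757.1374
P = 758.4656.
Convexity = Σ t(t+1)·PV / [P·(1+y)²] = 20,757.1374 / (758.4656 × 1.193556) = 22.92919.

22.93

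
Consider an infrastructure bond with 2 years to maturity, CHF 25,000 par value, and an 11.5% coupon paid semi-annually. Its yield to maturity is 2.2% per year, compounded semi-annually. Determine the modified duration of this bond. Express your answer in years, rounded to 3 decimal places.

1.836 years

Periodic yield y = 0.011. First find Macaulay duration:
  t   CF        PV=CF/(1+0.011)^t    t·PV
  1     1,437.50     1,421.8595     1,421.8595
  2     1,437.50     1,406.3893     2,812.7785
  3     1,437.50     1,391.0873     4,173.2619
  4    26,437.50    25,305.5489   101,222.1957
  Σ                 29,524.8850   109,630.0957
P = 29,524.8850; Macaulay duration = 109,630.0957 / 29,524.8850 = 3.71314 half-year periods = 1.85657 years.
Modified duration = D_Mac / (1 + y) = 1.85657 / 1.011 = 1.83637 years.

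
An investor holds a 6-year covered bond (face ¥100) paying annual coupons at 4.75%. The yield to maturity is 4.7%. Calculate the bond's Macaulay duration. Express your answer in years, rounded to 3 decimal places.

Periodic yield y = 0.047. Discount each cash flow and weight by its year:
  t   CF        PV=CF/(1+0.047)^t    t·PV
  1         4.75         4.5368         4.5368
  2         4.75         4.3331         8.6662
  3         4.75         4.1386        12.4158
  4         4.75         3.9528        15.8113
  5         4.75         3.7754        18.8769
  6       104.75        79.5196       477.1173
  Σ                    100.2562       537.4243
Price P = Σ PV = 100.2562.
Macaulay duration = Σ(t·PV) / P = 537.4243 / 100.2562 = 5.36051 years.

5.361 years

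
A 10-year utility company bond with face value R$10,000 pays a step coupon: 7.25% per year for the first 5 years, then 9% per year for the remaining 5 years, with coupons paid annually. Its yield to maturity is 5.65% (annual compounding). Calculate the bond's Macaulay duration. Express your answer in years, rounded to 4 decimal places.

Periodic yield y = 0.0565. Discount each cash flow and weight by its year:
  t   CF        PV=CF/(1+0.0565)^t    t·PV
  1       725.00       686.2281       686.2281
  2       725.00       649.5297     1,299.0594
  3       725.00       614.7938     1,844.3815
  4       725.00       581.9156     2,327.6624
  5       725.00       550.7956     2,753.9782
  6       900.00       647.1806     3,883.0837
  7       900.00       612.5704     4,287.9927
  8       900.00       579.8111     4,638.4885
  9       900.00       548.8037     4,939.2329
  10   10,900.00     6,291.1709    62,911.7092
  Σ                 11,762.7995    89,571.8166
Price P = Σ PV = 11,762.7995.
Macaulay duration = Σ(t·PV) / P = 89,571.8166 / 11,762.7995 = 7.61484 years.

7.6148 years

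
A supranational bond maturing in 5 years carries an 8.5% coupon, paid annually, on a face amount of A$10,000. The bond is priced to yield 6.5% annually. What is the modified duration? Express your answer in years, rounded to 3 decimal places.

4.044 years

Periodic yield y = 0.065. First find Macaulay duration:
  t   CF        PV=CF/(1+0.065)^t    t·PV
  1       850.00       798.1221       798.1221
  2       850.00       749.4104     1,498.8208
  3       850.00       703.6717     2,111.0152
  4       850.00       660.7246     2,642.8985
  5    10,850.00     7,919.2071    39,596.0354
  Σ                 10,831.1359    46,646.8919
P = 10,831.1359; Macaulay duration = 46,646.8919 / 10,831.1359 = 4.30674 years.
Modified duration = D_Mac / (1 + y) = 4.30674 / 1.065 = 4.04389 years.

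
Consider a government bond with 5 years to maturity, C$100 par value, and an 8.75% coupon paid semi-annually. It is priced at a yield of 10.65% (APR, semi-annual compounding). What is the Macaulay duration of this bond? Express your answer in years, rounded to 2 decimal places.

4.12 years

Periodic yield y = 0.05325. Discount each cash flow and weight by its period:
  t   CF        PV=CF/(1+0.05325)^t    t·PV
  1        4.375         4.1538         4.1538
  2        4.375         3.9438         7.8876
  3        4.375         3.7444        11.2332
  4        4.375         3.5551        14.2204
  5        4.375         3.3754        16.8768
  6        4.375         3.2047        19.2283
  7        4.375         3.0427        21.2988
  8        4.375         2.8889        23.1109
  9        4.375         2.7428        24.6852
  10     104.375        62.1272       621.2720
  Σ                     92.7788       763.9672
Price P = Σ PV = 92.7788.
Macaulay duration = Σ(t·PV) / P = 763.9672 / 92.7788 = 8.23429 half-year periods.
In years: 8.23429 / 2 = 4.11714 years.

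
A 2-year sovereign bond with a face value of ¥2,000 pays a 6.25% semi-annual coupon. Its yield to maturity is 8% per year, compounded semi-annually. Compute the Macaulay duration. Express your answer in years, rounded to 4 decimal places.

1.9093 years

Periodic yield y = 0.04. Discount each cash flow and weight by its period:
  t   CF        PV=CF/(1+0.04)^t    t·PV
  1        62.50        60.0962        60.0962
  2        62.50        57.7848       115.5695
  3        62.50        55.5623       166.6868
  4     2,062.50     1,763.0336     7,052.1346
  Σ                  1,936.4768     7,394.4871
Price P = Σ PV = 1,936.4768.
Macaulay duration = Σ(t·PV) / P = 7,394.4871 / 1,936.4768 = 3.81853 half-year periods.
In years: 3.81853 / 2 = 1.90926 years.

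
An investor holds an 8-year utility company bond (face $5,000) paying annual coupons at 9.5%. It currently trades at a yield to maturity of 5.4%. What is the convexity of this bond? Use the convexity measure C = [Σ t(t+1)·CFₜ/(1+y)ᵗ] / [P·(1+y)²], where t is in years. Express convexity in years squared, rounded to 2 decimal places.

With y = 0.054:
  t   CF        PV=CF/(1+0.054)^t    t·PV        t(t+1)·PV
  1       475.00       450.6641       450.6641         901.3283
  2       475.00       427.5751       855.1502       2,565.4505
  3       475.00       405.6690     1,217.0069       4,868.0275
  4       475.00       384.8852     1,539.5406       7,697.7032
  5       475.00       365.1662     1,825.8309      10,954.9856
  6       475.00       346.4575     2,078.7449      14,551.2142
  7       475.00       328.7073     2,300.9510      18,407.6081
  8     5,475.00     3,594.6717    28,757.3739     258,816.3647
  Σ                  6,303.7960    39,025.2625     318,762.6821
P = 6,303.7960.
Convexity = Σ t(t+1)·PV / [P·(1+y)²] = 318,762.6821 / (6,303.7960 × 1.110916) = 45.51810.

45.52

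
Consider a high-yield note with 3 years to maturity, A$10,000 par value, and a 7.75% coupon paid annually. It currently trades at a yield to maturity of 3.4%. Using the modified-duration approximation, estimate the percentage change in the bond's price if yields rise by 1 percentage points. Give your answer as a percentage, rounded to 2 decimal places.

-2.71%

Periodic yield y = 0.034. Modified duration first:
  t   CF        PV=CF/(1+0.034)^t    t·PV
  1       775.00       749.5164       749.5164
  2       775.00       724.8708     1,449.7417
  3    10,775.00     9,746.6565    29,239.9696
  Σ                 11,221.0438    31,439.2277
P = 11,221.0438; D_Mac = 2.80181 yrs; D_mod = 2.80181/(1+0.034) = 2.70968 yrs.
ΔP/P ≈ -D_mod · Δy = -2.70968 × (+0.01) = -0.027097 = -2.7097%.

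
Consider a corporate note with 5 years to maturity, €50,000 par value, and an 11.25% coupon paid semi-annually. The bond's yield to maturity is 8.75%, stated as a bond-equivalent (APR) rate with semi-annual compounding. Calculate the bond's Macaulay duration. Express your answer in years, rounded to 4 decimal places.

Periodic yield y = 0.04375. Discount each cash flow and weight by its period:
  t   CF        PV=CF/(1+0.04375)^t    t·PV
  1     2,812.50     2,694.6108     2,694.6108
  2     2,812.50     2,581.6630     5,163.3260
  3     2,812.50     2,473.4496     7,420.3488
  4     2,812.50     2,369.7721     9,479.0883
  5     2,812.50     2,270.4403    11,352.2015
  6     2,812.50     2,175.2722    13,051.6329
  7     2,812.50     2,084.0931    14,588.6516
  8     2,812.50     1,996.7359    15,973.8871
  9     2,812.50     1,913.0404    17,217.3633
  10   52,812.50    34,416.9072   344,169.0724
  Σ                 54,975.9845   441,110.1828
Price P = Σ PV = 54,975.9845.
Macaulay duration = Σ(t·PV) / P = 441,110.1828 / 54,975.9845 = 8.02369 half-year periods.
In years: 8.02369 / 2 = 4.01184 years.

4.0118 years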